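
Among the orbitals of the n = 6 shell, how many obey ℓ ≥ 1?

With n = 6 the allowed ℓ are 0, 1, …, 5.
Orbitals with ℓ ≥ 1, by ℓ: ℓ=1 → 3; ℓ=2 → 5; ℓ=3 → 7; ℓ=4 → 9; ℓ=5 → 11.
Total orbitals: 3 + 5 + 7 + 9 + 11 = 35.

35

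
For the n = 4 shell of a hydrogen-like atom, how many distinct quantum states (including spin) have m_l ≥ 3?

Orbitals with m_l ≥ 3, by l: l=3 → 1.
Orbitals: 1. Each orbital carries two spin states, so 1 × 2 = 2 states.

2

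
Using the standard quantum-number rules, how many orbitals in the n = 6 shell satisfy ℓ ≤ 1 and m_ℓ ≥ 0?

For n = 6, ℓ ranges over 0 … 5.
Contributions: ℓ=0 → 1; ℓ=1 → 2.
Total orbitals: 1 + 2 = 3.

3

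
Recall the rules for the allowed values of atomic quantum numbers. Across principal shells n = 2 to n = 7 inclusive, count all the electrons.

278

Shell n has n² orbitals: 2²=4 + 3²=9 + 4²=16 + 5²=25 + 6²=36 + 7²=49 = 139 orbitals.
Two spin states per orbital: 2 × 139 = 278 electrons.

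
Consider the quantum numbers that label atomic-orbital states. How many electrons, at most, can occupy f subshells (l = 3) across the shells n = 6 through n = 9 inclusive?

56

An f subshell (l = 3) exists for every n ≥ 4, so shells n = 6, 7, 8, 9 each contribute one — 4 subshells.
Since each f subshell holds 2(2·3+1) = 14 electrons, the total is 4 × 14 = 56.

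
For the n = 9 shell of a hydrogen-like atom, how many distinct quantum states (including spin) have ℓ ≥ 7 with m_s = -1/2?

32

The n = 9 shell has ℓ = 0 through 8; check each.
Orbitals with ℓ ≥ 7, by ℓ: ℓ=7 → 15; ℓ=8 → 17.
Orbitals: 15 + 17 = 32. With m_s fixed to a single value there is one state per orbital, giving 32 states.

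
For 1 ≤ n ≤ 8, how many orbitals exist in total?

Total orbitals = 1² + 2² + 3² + 4² + 5² + 6² + 7² + 8² = 204.

204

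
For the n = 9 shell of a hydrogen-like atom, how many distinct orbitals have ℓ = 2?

5

The n = 9 shell has ℓ = 0 through 8; check each.
Per ℓ-value: ℓ=2 → 5.
Total orbitals: 5.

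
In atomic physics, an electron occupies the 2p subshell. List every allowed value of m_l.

The 2p subshell has l = 1, and m_l takes every integer from −l to +l. With l = 1 that gives the 3 values -1, 0, 1.

-1, 0, 1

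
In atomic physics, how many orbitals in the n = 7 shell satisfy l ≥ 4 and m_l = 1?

With n = 7 the allowed l are 0, 1, …, 6.
Contributions: l=4 → 1; l=5 → 1; l=6 → 1.
Total orbitals: 1 + 1 + 1 = 3.

3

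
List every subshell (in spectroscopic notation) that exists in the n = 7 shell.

7s, 7p, 7d, 7f, 7g, 7h, 7i

For n = 7, l runs from 0 to 6. In spectroscopic notation l = 0,1,2,… ↔ s,p,d,f,g,h,i, so the subshells are 7s, 7p, 7d, 7f, 7g, 7h, 7i.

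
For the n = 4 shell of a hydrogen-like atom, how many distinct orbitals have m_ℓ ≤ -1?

6

Orbitals with m_ℓ ≤ -1, by ℓ: ℓ=1 → 1; ℓ=2 → 2; ℓ=3 → 3.
Total orbitals: 1 + 2 + 3 = 6.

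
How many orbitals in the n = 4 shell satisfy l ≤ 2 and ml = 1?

2

For n = 4, l ranges over 0 … 3.
The (l, ml) pairs meeting l ≤ 2 and ml = 1 give: l=1 → 1; l=2 → 1.
Total orbitals: 1 + 1 = 2.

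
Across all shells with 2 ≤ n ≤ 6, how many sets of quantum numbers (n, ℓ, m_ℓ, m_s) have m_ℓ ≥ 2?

40

For each n in the range, tally the orbitals obeying m_ℓ ≥ 2:
n=3 → 1; n=4 → 3; n=5 → 6; n=6 → 10.
Orbitals: 1 + 3 + 6 + 10 = 20. Including both spin states (m_s = ±1/2) gives 2 × 20 = 40 states.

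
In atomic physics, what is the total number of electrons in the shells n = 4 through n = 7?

252

Shell n has n² orbitals: 4²=16 + 5²=25 + 6²=36 + 7²=49 = 126 orbitals.
Two spin states per orbital: 2 × 126 = 252 electrons.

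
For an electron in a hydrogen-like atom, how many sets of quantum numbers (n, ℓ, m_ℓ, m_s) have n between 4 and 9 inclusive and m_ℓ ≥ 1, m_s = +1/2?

Treat each shell separately and count matching orbitals:
n=4 → 6; n=5 → 10; n=6 → 15; n=7 → 21; n=8 → 28; n=9 → 36.
Orbitals: 6 + 10 + 15 + 21 + 28 + 36 = 116. With m_s fixed to +1/2 there is one state per orbital, so 116 states.

116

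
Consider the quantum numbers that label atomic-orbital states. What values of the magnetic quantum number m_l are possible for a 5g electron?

-4, -3, -2, -1, 0, 1, 2, 3, 4

The 5g subshell has l = 4, and m_l takes every integer from −l to +l. With l = 4 that gives the 9 values -4, -3, -2, -1, 0, 1, 2, 3, 4.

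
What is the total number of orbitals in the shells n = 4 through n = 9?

Shell n has n² orbitals: 4²=16 + 5²=25 + 6²=36 + 7²=49 + 8²=64 + 9²=81 = 271 orbitals.

271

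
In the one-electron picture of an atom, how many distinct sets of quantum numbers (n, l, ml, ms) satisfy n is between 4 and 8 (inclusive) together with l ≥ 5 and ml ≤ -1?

68

Work shell by shell — for each n, count the (l, ml) pairs that satisfy l ≥ 5 and ml ≤ -1:
n=6 → 5; n=7 → 11; n=8 → 18.
Orbitals: 5 + 11 + 18 = 34. Including both spin states (ms = ±1/2) gives 2 × 34 = 68 states.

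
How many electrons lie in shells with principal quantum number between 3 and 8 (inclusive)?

Shell n has n² orbitals: 3²=9 + 4²=16 + 5²=25 + 6²=36 + 7²=49 + 8²=64 = 199 orbitals.
Two spin states per orbital: 2 × 199 = 398 electrons.

398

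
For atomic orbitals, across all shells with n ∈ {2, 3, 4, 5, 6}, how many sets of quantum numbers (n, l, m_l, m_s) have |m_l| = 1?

For each n in the range, tally the orbitals obeying |m_l| = 1:
n=2 → 2; n=3 → 4; n=4 → 6; n=5 → 8; n=6 → 10.
Orbitals: 2 + 4 + 6 + 8 + 10 = 30. Including both spin states (m_s = ±1/2) gives 2 × 30 = 60 states.

60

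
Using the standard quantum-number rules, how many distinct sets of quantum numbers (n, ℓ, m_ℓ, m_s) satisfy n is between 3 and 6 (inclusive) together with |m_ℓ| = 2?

40

Work shell by shell — for each n, count the (ℓ, m_ℓ) pairs that satisfy |m_ℓ| = 2:
n=3 → 2; n=4 → 4; n=5 → 6; n=6 → 8.
Orbitals: 2 + 4 + 6 + 8 = 20. Including both spin states (m_s = ±1/2) gives 2 × 20 = 40 states.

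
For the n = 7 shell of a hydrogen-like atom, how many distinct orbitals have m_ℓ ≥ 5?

Go through ℓ = 0, …, 6 (the values permitted for n = 7).
The (ℓ, m_ℓ) pairs meeting m_ℓ ≥ 5 give: ℓ=5 → 1; ℓ=6 → 2.
Total orbitals: 1 + 2 = 3.

3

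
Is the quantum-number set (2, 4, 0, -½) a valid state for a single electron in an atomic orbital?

No

The orbital quantum number must satisfy 0 ≤ l ≤ n−1. With n = 2 the allowed l values are 0, 1, so l = 4 is out of range.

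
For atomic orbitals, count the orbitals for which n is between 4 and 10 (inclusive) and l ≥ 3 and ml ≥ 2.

Work shell by shell — for each n, count the (l, ml) pairs that satisfy l ≥ 3 and ml ≥ 2:
n=4 → 2; n=5 → 5; n=6 → 9; n=7 → 14; n=8 → 20; n=9 → 27; n=10 → 35.
Total orbitals: 2 + 5 + 9 + 14 + 20 + 27 + 35 = 112.

112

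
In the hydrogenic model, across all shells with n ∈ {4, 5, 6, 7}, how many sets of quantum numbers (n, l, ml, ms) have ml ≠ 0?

208

Per-shell orbital counts meeting the constraint:
n=4 → 12; n=5 → 20; n=6 → 30; n=7 → 42.
Orbitals: 12 + 20 + 30 + 42 = 104. Including both spin states (ms = ±1/2) gives 2 × 104 = 208 states.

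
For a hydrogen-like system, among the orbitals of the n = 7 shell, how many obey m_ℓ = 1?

6

Go through ℓ = 0, …, 6 (the values permitted for n = 7).
Per ℓ-value: ℓ=1 → 1; ℓ=2 → 1; ℓ=3 → 1; ℓ=4 → 1; ℓ=5 → 1; ℓ=6 → 1.
Total orbitals: 1 + 1 + 1 + 1 + 1 + 1 = 6.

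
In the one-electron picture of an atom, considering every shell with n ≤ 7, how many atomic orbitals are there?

140

Total orbitals = 1² + 2² + 3² + 4² + 5² + 6² + 7² = 140.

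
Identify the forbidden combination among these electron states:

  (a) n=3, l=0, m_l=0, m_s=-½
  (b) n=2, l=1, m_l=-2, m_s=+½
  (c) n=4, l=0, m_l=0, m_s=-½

(b)

(b) has |m_l| = 2 > l = 1, violating −l ≤ m_l ≤ l.
The remaining sets (a), (c) satisfy all four rules.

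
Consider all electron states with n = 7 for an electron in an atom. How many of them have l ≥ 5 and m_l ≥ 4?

For n = 7, l ranges over 0 … 6.
Contributions: l=5 → 2; l=6 → 3.
Orbitals: 2 + 3 = 5. Each orbital carries two spin states, so 5 × 2 = 10 states.

10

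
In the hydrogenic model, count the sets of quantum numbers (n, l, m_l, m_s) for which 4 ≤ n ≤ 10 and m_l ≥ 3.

168

Treat each shell separately and count matching orbitals:
n=4 → 1; n=5 → 3; n=6 → 6; n=7 → 10; n=8 → 15; n=9 → 21; n=10 → 28.
Orbitals: 1 + 3 + 6 + 10 + 15 + 21 + 28 = 84. Including both spin states (m_s = ±1/2) gives 2 × 84 = 168 states.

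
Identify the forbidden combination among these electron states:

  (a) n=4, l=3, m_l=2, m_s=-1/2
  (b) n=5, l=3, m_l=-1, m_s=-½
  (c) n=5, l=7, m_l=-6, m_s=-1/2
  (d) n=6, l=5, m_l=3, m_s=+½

(c)

(c) has l = 7 ≥ n = 5, violating 0 ≤ l ≤ n−1.
The remaining sets (a), (b), (d) satisfy all four rules.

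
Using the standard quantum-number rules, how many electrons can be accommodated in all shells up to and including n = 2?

Total orbitals = 1² + 2² = 5. Doubling for spin gives 10 electrons.

10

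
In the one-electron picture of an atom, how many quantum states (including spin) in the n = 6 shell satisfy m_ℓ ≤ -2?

The n = 6 shell has ℓ = 0 through 5; check each.
Orbitals with m_ℓ ≤ -2, by ℓ: ℓ=2 → 1; ℓ=3 → 2; ℓ=4 → 3; ℓ=5 → 4.
Orbitals: 1 + 2 + 3 + 4 = 10. Each orbital carries two spin states, so 10 × 2 = 20 states.

20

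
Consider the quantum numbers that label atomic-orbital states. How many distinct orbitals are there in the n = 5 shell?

25

The n = 5 shell contains n² = 5² = 25 orbitals.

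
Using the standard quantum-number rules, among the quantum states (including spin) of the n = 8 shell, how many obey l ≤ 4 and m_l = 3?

Per l-value: l=3 → 1; l=4 → 1.
Orbitals: 1 + 1 = 2. Each orbital carries two spin states, so 2 × 2 = 4 states.

4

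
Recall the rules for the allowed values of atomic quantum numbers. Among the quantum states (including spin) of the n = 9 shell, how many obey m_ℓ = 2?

The n = 9 shell has ℓ = 0 through 8; check each.
Contributions: ℓ=2 → 1; ℓ=3 → 1; ℓ=4 → 1; ℓ=5 → 1; ℓ=6 → 1; ℓ=7 → 1; ℓ=8 → 1.
Orbitals: 1 + 1 + 1 + 1 + 1 + 1 + 1 = 7. Each orbital carries two spin states, so 7 × 2 = 14 states.

14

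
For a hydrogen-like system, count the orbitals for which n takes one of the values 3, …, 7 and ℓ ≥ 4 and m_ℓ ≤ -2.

22

Treat each shell separately and count matching orbitals:
n=5 → 3; n=6 → 7; n=7 → 12.
Total orbitals: 3 + 7 + 12 = 22.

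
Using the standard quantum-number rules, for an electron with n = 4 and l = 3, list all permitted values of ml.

ml takes every integer from −l to +l. With l = 3 that gives the 7 values -3, -2, -1, 0, 1, 2, 3.

-3, -2, -1, 0, 1, 2, 3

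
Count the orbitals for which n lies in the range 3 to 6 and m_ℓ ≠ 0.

Work shell by shell — for each n, count the (ℓ, m_ℓ) pairs that satisfy m_ℓ ≠ 0:
n=3 → 6; n=4 → 12; n=5 → 20; n=6 → 30.
Total orbitals: 6 + 12 + 20 + 30 = 68.

68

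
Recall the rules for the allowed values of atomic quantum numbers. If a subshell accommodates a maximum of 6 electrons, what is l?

2(2l+1) = 6 ⇒ 2l+1 = 3 ⇒ l = 1.

l = 1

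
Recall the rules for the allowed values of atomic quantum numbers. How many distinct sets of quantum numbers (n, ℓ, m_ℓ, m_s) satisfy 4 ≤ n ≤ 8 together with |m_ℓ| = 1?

Work shell by shell — for each n, count the (ℓ, m_ℓ) pairs that satisfy |m_ℓ| = 1:
n=4 → 6; n=5 → 8; n=6 → 10; n=7 → 12; n=8 → 14.
Orbitals: 6 + 8 + 10 + 12 + 14 = 50. Including both spin states (m_s = ±1/2) gives 2 × 50 = 100 states.

100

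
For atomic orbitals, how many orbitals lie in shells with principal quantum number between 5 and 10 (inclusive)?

Shell n has n² orbitals: 5²=25 + 6²=36 + 7²=49 + 8²=64 + 9²=81 + 10²=100 = 355 orbitals.

355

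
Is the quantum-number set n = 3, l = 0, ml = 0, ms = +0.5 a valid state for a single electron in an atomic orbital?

Yes

n = 3 is a positive integer. l = 0 satisfies 0 ≤ l ≤ n−1 = 2. ml = 0 lies in the range −l … +l (here 0). ms = +1/2 is one of ±1/2.
All four constraints are satisfied.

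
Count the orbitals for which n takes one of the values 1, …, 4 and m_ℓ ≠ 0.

20

Go shell by shell, enumerating (ℓ, m_ℓ) with m_ℓ ≠ 0:
n=2 → 2; n=3 → 6; n=4 → 12.
Total orbitals: 2 + 6 + 12 = 20.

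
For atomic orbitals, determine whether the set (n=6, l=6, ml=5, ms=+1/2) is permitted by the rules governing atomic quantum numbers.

Not allowed

The orbital quantum number must satisfy 0 ≤ l ≤ n−1. With n = 6 the allowed l values are 0, 1, 2, 3, 4, 5, so l = 6 is out of range.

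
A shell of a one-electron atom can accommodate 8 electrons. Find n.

n = 2

2n² = 8 ⇒ n² = 4 ⇒ n = 2.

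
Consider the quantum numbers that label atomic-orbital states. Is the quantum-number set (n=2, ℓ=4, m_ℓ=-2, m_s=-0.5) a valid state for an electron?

The orbital quantum number must satisfy 0 ≤ ℓ ≤ n−1. With n = 2 the allowed ℓ values are 0, 1, so ℓ = 4 is out of range.

No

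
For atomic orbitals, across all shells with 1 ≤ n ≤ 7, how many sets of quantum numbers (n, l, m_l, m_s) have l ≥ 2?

Go shell by shell, enumerating (l, m_l) with l ≥ 2:
n=3 → 5; n=4 → 12; n=5 → 21; n=6 → 32; n=7 → 45.
Orbitals: 5 + 12 + 21 + 32 + 45 = 115. Including both spin states (m_s = ±1/2) gives 2 × 115 = 230 states.

230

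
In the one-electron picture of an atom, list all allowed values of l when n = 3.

l is an integer with 0 ≤ l ≤ n−1, so for n = 3: l = 0, 1, 2.

0, 1, 2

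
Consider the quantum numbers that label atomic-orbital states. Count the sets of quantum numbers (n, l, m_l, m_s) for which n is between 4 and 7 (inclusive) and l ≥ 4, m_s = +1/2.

62

Treat each shell separately and count matching orbitals:
n=5 → 9; n=6 → 20; n=7 → 33.
Orbitals: 9 + 20 + 33 = 62. With m_s fixed to +1/2 there is one state per orbital, so 62 states.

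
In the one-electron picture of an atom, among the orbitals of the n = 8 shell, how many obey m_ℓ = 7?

1

With n = 8 the allowed ℓ are 0, 1, …, 7.
Per ℓ-value: ℓ=7 → 1.
Total orbitals: 1.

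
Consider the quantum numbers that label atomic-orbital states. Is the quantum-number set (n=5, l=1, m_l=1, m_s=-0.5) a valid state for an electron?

n = 5 is a positive integer. l = 1 satisfies 0 ≤ l ≤ n−1 = 4. m_l = 1 lies in the range −l … +l (here −1 … 1). m_s = -1/2 is one of ±1/2.
All four constraints are satisfied.

Valid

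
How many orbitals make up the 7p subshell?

3

A subshell has 2ℓ+1 orbitals; with ℓ = 1, that's 3.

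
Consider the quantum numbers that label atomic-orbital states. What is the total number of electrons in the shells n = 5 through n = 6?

122

Shell n has n² orbitals: 5²=25 + 6²=36 = 61 orbitals.
Two spin states per orbital: 2 × 61 = 122 electrons.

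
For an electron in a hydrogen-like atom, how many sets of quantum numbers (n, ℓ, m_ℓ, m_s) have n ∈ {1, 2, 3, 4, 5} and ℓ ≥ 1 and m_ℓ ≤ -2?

20

For each n in the range, tally the orbitals obeying ℓ ≥ 1 and m_ℓ ≤ -2:
n=3 → 1; n=4 → 3; n=5 → 6.
Orbitals: 1 + 3 + 6 = 10. Including both spin states (m_s = ±1/2) gives 2 × 10 = 20 states.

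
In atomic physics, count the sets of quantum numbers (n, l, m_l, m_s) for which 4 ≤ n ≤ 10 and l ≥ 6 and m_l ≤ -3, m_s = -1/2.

50

Go shell by shell, enumerating (l, m_l) with l ≥ 6 and m_l ≤ -3:
n=7 → 4; n=8 → 9; n=9 → 15; n=10 → 22.
Orbitals: 4 + 9 + 15 + 22 = 50. With m_s fixed to -1/2 there is one state per orbital, so 50 states.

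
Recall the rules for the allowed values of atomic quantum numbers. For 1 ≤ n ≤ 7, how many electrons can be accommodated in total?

Total orbitals = 1² + 2² + 3² + 4² + 5² + 6² + 7² = 140. Doubling for spin gives 280 electrons.

280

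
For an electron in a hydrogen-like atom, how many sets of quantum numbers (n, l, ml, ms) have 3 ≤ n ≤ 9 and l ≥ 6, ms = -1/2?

For each n in the range, tally the orbitals obeying l ≥ 6:
n=7 → 13; n=8 → 28; n=9 → 45.
Orbitals: 13 + 28 + 45 = 86. With ms fixed to -1/2 there is one state per orbital, so 86 states.

86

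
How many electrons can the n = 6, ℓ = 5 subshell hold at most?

22

A subshell with ℓ = 5 has 2ℓ+1 = 11 orbitals, each holding 2 electrons (spin ±1/2), so 11 × 2 = 22.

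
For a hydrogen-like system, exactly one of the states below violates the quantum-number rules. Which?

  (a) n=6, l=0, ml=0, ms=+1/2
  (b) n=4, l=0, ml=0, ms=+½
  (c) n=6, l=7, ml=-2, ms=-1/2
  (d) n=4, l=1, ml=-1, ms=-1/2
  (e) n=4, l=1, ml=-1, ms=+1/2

(c)

(c) has l = 7 ≥ n = 6, violating 0 ≤ l ≤ n−1.
The remaining sets (a), (b), (d), (e) satisfy all four rules.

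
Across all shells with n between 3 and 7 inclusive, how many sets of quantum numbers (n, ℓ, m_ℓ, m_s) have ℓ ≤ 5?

244

For each n in the range, tally the orbitals obeying ℓ ≤ 5:
n=3 → 9; n=4 → 16; n=5 → 25; n=6 → 36; n=7 → 36.
Orbitals: 9 + 16 + 25 + 36 + 36 = 122. Including both spin states (m_s = ±1/2) gives 2 × 122 = 244 states.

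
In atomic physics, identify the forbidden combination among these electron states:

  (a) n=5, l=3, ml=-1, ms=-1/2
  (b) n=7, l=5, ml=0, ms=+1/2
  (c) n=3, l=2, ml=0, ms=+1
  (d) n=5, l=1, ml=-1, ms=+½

(c)

(c) has ms = +1, but an electron's spin must be ±1/2.
The remaining sets (a), (b), (d) satisfy all four rules.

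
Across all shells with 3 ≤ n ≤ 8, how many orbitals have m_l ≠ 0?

166

Treat each shell separately and count matching orbitals:
n=3 → 6; n=4 → 12; n=5 → 20; n=6 → 30; n=7 → 42; n=8 → 56.
Total orbitals: 6 + 12 + 20 + 30 + 42 + 56 = 166.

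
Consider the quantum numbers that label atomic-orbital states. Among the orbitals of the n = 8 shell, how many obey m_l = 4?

The n = 8 shell has l = 0 through 7; check each.
The (l, m_l) pairs meeting m_l = 4 give: l=4 → 1; l=5 → 1; l=6 → 1; l=7 → 1.
Total orbitals: 1 + 1 + 1 + 1 = 4.

4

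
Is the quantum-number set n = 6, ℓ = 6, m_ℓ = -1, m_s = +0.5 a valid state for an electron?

No

The orbital quantum number must satisfy 0 ≤ ℓ ≤ n−1. With n = 6 the allowed ℓ values are 0, 1, 2, 3, 4, 5, so ℓ = 6 is out of range.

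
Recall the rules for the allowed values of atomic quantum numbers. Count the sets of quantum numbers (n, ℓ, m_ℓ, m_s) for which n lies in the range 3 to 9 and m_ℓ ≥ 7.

8

For each n in the range, tally the orbitals obeying m_ℓ ≥ 7:
n=8 → 1; n=9 → 3.
Orbitals: 1 + 3 = 4. Including both spin states (m_s = ±1/2) gives 2 × 4 = 8 states.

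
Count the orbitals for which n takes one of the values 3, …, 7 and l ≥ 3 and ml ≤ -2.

30

Treat each shell separately and count matching orbitals:
n=4 → 2; n=5 → 5; n=6 → 9; n=7 → 14.
Total orbitals: 2 + 5 + 9 + 14 = 30.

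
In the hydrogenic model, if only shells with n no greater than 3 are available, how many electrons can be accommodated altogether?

Total orbitals = 1² + 2² + 3² = 14. Doubling for spin gives 28 electrons.

28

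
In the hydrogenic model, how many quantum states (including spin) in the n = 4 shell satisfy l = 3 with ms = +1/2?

7

The (l, ml) pairs meeting l = 3 give: l=3 → 7.
Orbitals: 7. With ms fixed to a single value there is one state per orbital, giving 7 states.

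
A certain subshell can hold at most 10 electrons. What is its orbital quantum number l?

l = 2

2(2l+1) = 10 ⇒ 2l+1 = 5 ⇒ l = 2.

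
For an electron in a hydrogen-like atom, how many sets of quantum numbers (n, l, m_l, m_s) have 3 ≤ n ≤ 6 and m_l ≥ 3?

20

Go shell by shell, enumerating (l, m_l) with m_l ≥ 3:
n=4 → 1; n=5 → 3; n=6 → 6.
Orbitals: 1 + 3 + 6 = 10. Including both spin states (m_s = ±1/2) gives 2 × 10 = 20 states.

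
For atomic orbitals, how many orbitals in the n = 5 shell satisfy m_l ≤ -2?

Per l-value: l=2 → 1; l=3 → 2; l=4 → 3.
Total orbitals: 1 + 2 + 3 = 6.

6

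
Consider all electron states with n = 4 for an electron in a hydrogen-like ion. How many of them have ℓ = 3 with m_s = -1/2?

With n = 4 the allowed ℓ are 0, 1, …, 3.
The (ℓ, m_ℓ) pairs meeting ℓ = 3 give: ℓ=3 → 7.
Orbitals: 7. With m_s fixed to a single value there is one state per orbital, giving 7 states.

7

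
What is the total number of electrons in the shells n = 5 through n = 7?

220

Shell n has n² orbitals: 5²=25 + 6²=36 + 7²=49 = 110 orbitals.
Two spin states per orbital: 2 × 110 = 220 electrons.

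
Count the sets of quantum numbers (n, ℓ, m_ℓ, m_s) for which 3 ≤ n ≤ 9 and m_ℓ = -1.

Treat each shell separately and count matching orbitals:
n=3 → 2; n=4 → 3; n=5 → 4; n=6 → 5; n=7 → 6; n=8 → 7; n=9 → 8.
Orbitals: 2 + 3 + 4 + 5 + 6 + 7 + 8 = 35. Including both spin states (m_s = ±1/2) gives 2 × 35 = 70 states.

70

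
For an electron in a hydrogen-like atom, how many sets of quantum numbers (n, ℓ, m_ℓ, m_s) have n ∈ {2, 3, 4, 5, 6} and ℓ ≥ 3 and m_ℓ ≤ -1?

Per-shell orbital counts meeting the constraint:
n=4 → 3; n=5 → 7; n=6 → 12.
Orbitals: 3 + 7 + 12 = 22. Including both spin states (m_s = ±1/2) gives 2 × 22 = 44 states.

44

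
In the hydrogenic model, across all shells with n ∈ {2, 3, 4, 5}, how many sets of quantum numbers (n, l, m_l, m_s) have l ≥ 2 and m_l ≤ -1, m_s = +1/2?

16

Per-shell orbital counts meeting the constraint:
n=3 → 2; n=4 → 5; n=5 → 9.
Orbitals: 2 + 5 + 9 = 16. With m_s fixed to +1/2 there is one state per orbital, so 16 states.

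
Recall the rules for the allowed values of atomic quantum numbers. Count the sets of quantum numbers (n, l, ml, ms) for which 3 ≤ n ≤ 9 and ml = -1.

70

Work shell by shell — for each n, count the (l, ml) pairs that satisfy ml = -1:
n=3 → 2; n=4 → 3; n=5 → 4; n=6 → 5; n=7 → 6; n=8 → 7; n=9 → 8.
Orbitals: 2 + 3 + 4 + 5 + 6 + 7 + 8 = 35. Including both spin states (ms = ±1/2) gives 2 × 35 = 70 states.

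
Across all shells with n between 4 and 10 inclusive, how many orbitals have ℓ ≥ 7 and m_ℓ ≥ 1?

Treat each shell separately and count matching orbitals:
n=8 → 7; n=9 → 15; n=10 → 24.
Total orbitals: 7 + 15 + 24 = 46.

46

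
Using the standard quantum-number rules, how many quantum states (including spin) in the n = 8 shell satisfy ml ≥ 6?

Go through l = 0, …, 7 (the values permitted for n = 8).
Per l-value: l=6 → 1; l=7 → 2.
Orbitals: 1 + 2 = 3. Each orbital carries two spin states, so 3 × 2 = 6 states.

6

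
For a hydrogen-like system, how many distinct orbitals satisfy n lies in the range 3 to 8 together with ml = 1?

27

Per-shell orbital counts meeting the constraint:
n=3 → 2; n=4 → 3; n=5 → 4; n=6 → 5; n=7 → 6; n=8 → 7.
Total orbitals: 2 + 3 + 4 + 5 + 6 + 7 = 27.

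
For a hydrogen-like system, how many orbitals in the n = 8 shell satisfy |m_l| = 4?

The n = 8 shell has l = 0 through 7; check each.
Contributions: l=4 → 2; l=5 → 2; l=6 → 2; l=7 → 2.
Total orbitals: 2 + 2 + 2 + 2 = 8.

8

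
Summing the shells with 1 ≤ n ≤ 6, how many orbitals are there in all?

Shell n has n² orbitals: 1²=1 + 2²=4 + 3²=9 + 4²=16 + 5²=25 + 6²=36 = 91 orbitals.

91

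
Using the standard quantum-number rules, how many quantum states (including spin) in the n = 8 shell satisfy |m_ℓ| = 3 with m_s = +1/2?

10

Contributions: ℓ=3 → 2; ℓ=4 → 2; ℓ=5 → 2; ℓ=6 → 2; ℓ=7 → 2.
Orbitals: 2 + 2 + 2 + 2 + 2 = 10. With m_s fixed to a single value there is one state per orbital, giving 10 states.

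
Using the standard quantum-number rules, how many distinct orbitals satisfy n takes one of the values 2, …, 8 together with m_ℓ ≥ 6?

For each n in the range, tally the orbitals obeying m_ℓ ≥ 6:
n=7 → 1; n=8 → 3.
Total orbitals: 1 + 3 = 4.

4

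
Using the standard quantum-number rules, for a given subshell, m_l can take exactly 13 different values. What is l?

m_l ranges over 2l+1 integers, so 2l+1 = 13 ⇒ l = 6.

l = 6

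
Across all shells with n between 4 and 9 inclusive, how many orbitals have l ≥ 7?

Go shell by shell, enumerating (l, ml) with l ≥ 7:
n=8 → 15; n=9 → 32.
Total orbitals: 15 + 32 = 47.

47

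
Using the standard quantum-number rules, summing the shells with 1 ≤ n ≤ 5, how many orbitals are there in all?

55

Shell n has n² orbitals: 1²=1 + 2²=4 + 3²=9 + 4²=16 + 5²=25 = 55 orbitals.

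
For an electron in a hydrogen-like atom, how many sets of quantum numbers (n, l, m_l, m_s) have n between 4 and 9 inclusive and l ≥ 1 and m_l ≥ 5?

For each n in the range, tally the orbitals obeying l ≥ 1 and m_l ≥ 5:
n=6 → 1; n=7 → 3; n=8 → 6; n=9 → 10.
Orbitals: 1 + 3 + 6 + 10 = 20. Including both spin states (m_s = ±1/2) gives 2 × 20 = 40 states.

40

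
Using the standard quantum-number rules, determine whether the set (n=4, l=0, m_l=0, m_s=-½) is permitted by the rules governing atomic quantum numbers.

n = 4 is a positive integer. l = 0 satisfies 0 ≤ l ≤ n−1 = 3. m_l = 0 lies in the range −l … +l (here 0). m_s = -1/2 is one of ±1/2.
All four constraints are satisfied.

Yes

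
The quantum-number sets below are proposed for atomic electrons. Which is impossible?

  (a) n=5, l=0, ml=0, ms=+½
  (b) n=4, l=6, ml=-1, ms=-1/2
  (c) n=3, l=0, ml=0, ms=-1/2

(b) has l = 6 ≥ n = 4, violating 0 ≤ l ≤ n−1.
The remaining sets (a), (c) satisfy all four rules.

(b)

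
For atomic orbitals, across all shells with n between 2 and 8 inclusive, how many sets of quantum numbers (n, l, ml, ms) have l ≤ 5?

Work shell by shell — for each n, count the (l, ml) pairs that satisfy l ≤ 5:
n=2 → 4; n=3 → 9; n=4 → 16; n=5 → 25; n=6 → 36; n=7 → 36; n=8 → 36.
Orbitals: 4 + 9 + 16 + 25 + 36 + 36 + 36 = 162. Including both spin states (ms = ±1/2) gives 2 × 162 = 324 states.

324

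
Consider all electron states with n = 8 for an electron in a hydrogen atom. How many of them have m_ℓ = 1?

The n = 8 shell has ℓ = 0 through 7; check each.
The (ℓ, m_ℓ) pairs meeting m_ℓ = 1 give: ℓ=1 → 1; ℓ=2 → 1; ℓ=3 → 1; ℓ=4 → 1; ℓ=5 → 1; ℓ=6 → 1; ℓ=7 → 1.
Orbitals: 1 + 1 + 1 + 1 + 1 + 1 + 1 = 7. Each orbital carries two spin states, so 7 × 2 = 14 states.

14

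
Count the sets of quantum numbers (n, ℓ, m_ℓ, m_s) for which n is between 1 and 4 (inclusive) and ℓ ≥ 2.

34

Per-shell orbital counts meeting the constraint:
n=3 → 5; n=4 → 12.
Orbitals: 5 + 12 = 17. Including both spin states (m_s = ±1/2) gives 2 × 17 = 34 states.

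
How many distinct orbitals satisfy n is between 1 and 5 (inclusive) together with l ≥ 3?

23

Count contributing orbitals for each principal shell:
n=4 → 7; n=5 → 16.
Total orbitals: 7 + 16 = 23.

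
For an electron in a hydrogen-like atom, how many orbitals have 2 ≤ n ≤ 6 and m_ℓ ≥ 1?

35

Treat each shell separately and count matching orbitals:
n=2 → 1; n=3 → 3; n=4 → 6; n=5 → 10; n=6 → 15.
Total orbitals: 1 + 3 + 6 + 10 + 15 = 35.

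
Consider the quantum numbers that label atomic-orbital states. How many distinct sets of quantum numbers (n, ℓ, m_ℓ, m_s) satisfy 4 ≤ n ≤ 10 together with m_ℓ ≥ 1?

322

For each n in the range, tally the orbitals obeying m_ℓ ≥ 1:
n=4 → 6; n=5 → 10; n=6 → 15; n=7 → 21; n=8 → 28; n=9 → 36; n=10 → 45.
Orbitals: 6 + 10 + 15 + 21 + 28 + 36 + 45 = 161. Including both spin states (m_s = ±1/2) gives 2 × 161 = 322 states.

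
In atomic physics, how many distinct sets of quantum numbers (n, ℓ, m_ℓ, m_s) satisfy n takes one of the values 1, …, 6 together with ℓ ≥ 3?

100

For each n in the range, tally the orbitals obeying ℓ ≥ 3:
n=4 → 7; n=5 → 16; n=6 → 27.
Orbitals: 7 + 16 + 27 = 50. Including both spin states (m_s = ±1/2) gives 2 × 50 = 100 states.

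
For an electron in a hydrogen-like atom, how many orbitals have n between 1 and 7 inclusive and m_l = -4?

6

Go shell by shell, enumerating (l, m_l) with m_l = -4:
n=5 → 1; n=6 → 2; n=7 → 3.
Total orbitals: 1 + 2 + 3 = 6.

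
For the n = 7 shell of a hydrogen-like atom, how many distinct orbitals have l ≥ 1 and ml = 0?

Orbitals with l ≥ 1 and ml = 0, by l: l=1 → 1; l=2 → 1; l=3 → 1; l=4 → 1; l=5 → 1; l=6 → 1.
Total orbitals: 1 + 1 + 1 + 1 + 1 + 1 = 6.

6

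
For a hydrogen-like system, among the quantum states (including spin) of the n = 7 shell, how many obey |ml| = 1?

Per l-value: l=1 → 2; l=2 → 2; l=3 → 2; l=4 → 2; l=5 → 2; l=6 → 2.
Orbitals: 2 + 2 + 2 + 2 + 2 + 2 = 12. Each orbital carries two spin states, so 12 × 2 = 24 states.

24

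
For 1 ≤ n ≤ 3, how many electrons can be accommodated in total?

Total orbitals = 1² + 2² + 3² = 14. Doubling for spin gives 28 electrons.

28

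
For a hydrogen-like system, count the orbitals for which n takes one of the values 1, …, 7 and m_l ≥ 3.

20

Go shell by shell, enumerating (l, m_l) with m_l ≥ 3:
n=4 → 1; n=5 → 3; n=6 → 6; n=7 → 10.
Total orbitals: 1 + 3 + 6 + 10 = 20.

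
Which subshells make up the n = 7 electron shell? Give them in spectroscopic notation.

7s, 7p, 7d, 7f, 7g, 7h, 7i

For n = 7, l runs from 0 to 6. In spectroscopic notation l = 0,1,2,… ↔ s,p,d,f,g,h,i, so the subshells are 7s, 7p, 7d, 7f, 7g, 7h, 7i.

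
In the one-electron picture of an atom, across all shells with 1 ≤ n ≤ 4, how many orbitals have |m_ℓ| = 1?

12

Treat each shell separately and count matching orbitals:
n=2 → 2; n=3 → 4; n=4 → 6.
Total orbitals: 2 + 4 + 6 = 12.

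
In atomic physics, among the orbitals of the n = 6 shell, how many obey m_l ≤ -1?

For n = 6, l ranges over 0 … 5.
The (l, m_l) pairs meeting m_l ≤ -1 give: l=1 → 1; l=2 → 2; l=3 → 3; l=4 → 4; l=5 → 5.
Total orbitals: 1 + 2 + 3 + 4 + 5 = 15.

15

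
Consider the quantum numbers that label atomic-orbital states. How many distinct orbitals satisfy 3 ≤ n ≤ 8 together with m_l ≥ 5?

Work shell by shell — for each n, count the (l, m_l) pairs that satisfy m_l ≥ 5:
n=6 → 1; n=7 → 3; n=8 → 6.
Total orbitals: 1 + 3 + 6 = 10.

10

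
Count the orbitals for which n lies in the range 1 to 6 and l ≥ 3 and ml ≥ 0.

28

Per-shell orbital counts meeting the constraint:
n=4 → 4; n=5 → 9; n=6 → 15.
Total orbitals: 4 + 9 + 15 = 28.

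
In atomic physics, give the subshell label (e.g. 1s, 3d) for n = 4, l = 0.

4s

l = 0 corresponds to the letter 's', so the subshell is 4s.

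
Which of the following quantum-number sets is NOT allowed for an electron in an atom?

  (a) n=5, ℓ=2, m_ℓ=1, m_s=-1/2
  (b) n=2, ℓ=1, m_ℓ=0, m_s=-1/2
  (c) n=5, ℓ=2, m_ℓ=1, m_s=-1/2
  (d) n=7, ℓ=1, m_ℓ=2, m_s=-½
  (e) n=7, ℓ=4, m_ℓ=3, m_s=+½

(d) has |m_ℓ| = 2 > ℓ = 1, violating −ℓ ≤ m_ℓ ≤ ℓ.
The remaining sets (a), (b), (c), (e) satisfy all four rules.

(d)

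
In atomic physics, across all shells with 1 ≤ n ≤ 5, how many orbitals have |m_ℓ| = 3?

Work shell by shell — for each n, count the (ℓ, m_ℓ) pairs that satisfy |m_ℓ| = 3:
n=4 → 2; n=5 → 4.
Total orbitals: 2 + 4 = 6.

6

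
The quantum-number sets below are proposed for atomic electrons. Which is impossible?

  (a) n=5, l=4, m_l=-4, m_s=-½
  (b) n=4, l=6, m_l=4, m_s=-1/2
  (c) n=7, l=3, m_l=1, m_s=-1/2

(b) has l = 6 ≥ n = 4, violating 0 ≤ l ≤ n−1.
The remaining sets (a), (c) satisfy all four rules.

(b)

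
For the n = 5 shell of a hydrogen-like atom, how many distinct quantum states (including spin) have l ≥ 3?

With n = 5 the allowed l are 0, 1, …, 4.
The (l, ml) pairs meeting l ≥ 3 give: l=3 → 7; l=4 → 9.
Orbitals: 7 + 9 = 16. Each orbital carries two spin states, so 16 × 2 = 32 states.

32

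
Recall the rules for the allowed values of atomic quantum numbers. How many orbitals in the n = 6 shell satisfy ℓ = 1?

3

The n = 6 shell has ℓ = 0 through 5; check each.
The (ℓ, m_ℓ) pairs meeting ℓ = 1 give: ℓ=1 → 3.
Total orbitals: 3.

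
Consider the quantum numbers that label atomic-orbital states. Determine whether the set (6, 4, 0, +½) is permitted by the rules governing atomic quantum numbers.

Allowed

n = 6 is a positive integer. ℓ = 4 satisfies 0 ≤ ℓ ≤ n−1 = 5. m_ℓ = 0 lies in the range −ℓ … +ℓ (here −4 … 4). m_s = +1/2 is one of ±1/2.
All four constraints are satisfied.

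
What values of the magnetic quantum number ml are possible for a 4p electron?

The 4p subshell has l = 1, and ml takes every integer from −l to +l. With l = 1 that gives the 3 values -1, 0, 1.

-1, 0, 1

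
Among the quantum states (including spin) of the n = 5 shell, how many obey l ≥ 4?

18

For n = 5, l ranges over 0 … 4.
Orbitals with l ≥ 4, by l: l=4 → 9.
Orbitals: 9. Each orbital carries two spin states, so 9 × 2 = 18 states.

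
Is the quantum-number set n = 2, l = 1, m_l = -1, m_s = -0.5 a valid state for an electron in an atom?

Valid

n = 2 is a positive integer. l = 1 satisfies 0 ≤ l ≤ n−1 = 1. m_l = -1 lies in the range −l … +l (here −1 … 1). m_s = -1/2 is one of ±1/2.
All four constraints are satisfied.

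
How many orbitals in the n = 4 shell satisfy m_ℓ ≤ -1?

6

Orbitals with m_ℓ ≤ -1, by ℓ: ℓ=1 → 1; ℓ=2 → 2; ℓ=3 → 3.
Total orbitals: 1 + 2 + 3 = 6.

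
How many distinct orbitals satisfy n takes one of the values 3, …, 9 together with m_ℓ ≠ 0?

Count contributing orbitals for each principal shell:
n=3 → 6; n=4 → 12; n=5 → 20; n=6 → 30; n=7 → 42; n=8 → 56; n=9 → 72.
Total orbitals: 6 + 12 + 20 + 30 + 42 + 56 + 72 = 238.

238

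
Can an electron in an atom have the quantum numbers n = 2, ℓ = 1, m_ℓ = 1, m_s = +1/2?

n = 2 is a positive integer. ℓ = 1 satisfies 0 ≤ ℓ ≤ n−1 = 1. m_ℓ = 1 lies in the range −ℓ … +ℓ (here −1 … 1). m_s = +1/2 is one of ±1/2.
All four constraints are satisfied.

Yes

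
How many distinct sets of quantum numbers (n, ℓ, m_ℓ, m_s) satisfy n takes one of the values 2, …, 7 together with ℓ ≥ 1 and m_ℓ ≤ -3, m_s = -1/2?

20

For each n in the range, tally the orbitals obeying ℓ ≥ 1 and m_ℓ ≤ -3:
n=4 → 1; n=5 → 3; n=6 → 6; n=7 → 10.
Orbitals: 1 + 3 + 6 + 10 = 20. With m_s fixed to -1/2 there is one state per orbital, so 20 states.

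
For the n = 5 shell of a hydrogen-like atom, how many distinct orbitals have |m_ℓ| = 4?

2

With n = 5 the allowed ℓ are 0, 1, …, 4.
Per ℓ-value: ℓ=4 → 2.
Total orbitals: 2.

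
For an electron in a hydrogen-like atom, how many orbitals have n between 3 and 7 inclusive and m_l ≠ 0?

110

Count contributing orbitals for each principal shell:
n=3 → 6; n=4 → 12; n=5 → 20; n=6 → 30; n=7 → 42.
Total orbitals: 6 + 12 + 20 + 30 + 42 = 110.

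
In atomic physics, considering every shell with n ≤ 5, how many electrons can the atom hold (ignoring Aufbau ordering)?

110

Total orbitals = 1² + 2² + 3² + 4² + 5² = 55. Doubling for spin gives 110 electrons.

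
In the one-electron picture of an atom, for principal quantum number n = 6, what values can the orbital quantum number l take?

l is an integer with 0 ≤ l ≤ n−1, so for n = 6: l = 0, 1, 2, 3, 4, 5.

0, 1, 2, 3, 4, 5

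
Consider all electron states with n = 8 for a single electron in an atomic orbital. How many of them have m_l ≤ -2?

42

Orbitals with m_l ≤ -2, by l: l=2 → 1; l=3 → 2; l=4 → 3; l=5 → 4; l=6 → 5; l=7 → 6.
Orbitals: 1 + 2 + 3 + 4 + 5 + 6 = 21. Each orbital carries two spin states, so 21 × 2 = 42 states.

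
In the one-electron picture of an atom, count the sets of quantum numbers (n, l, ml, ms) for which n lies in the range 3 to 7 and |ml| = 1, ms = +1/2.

40

Count contributing orbitals for each principal shell:
n=3 → 4; n=4 → 6; n=5 → 8; n=6 → 10; n=7 → 12.
Orbitals: 4 + 6 + 8 + 10 + 12 = 40. With ms fixed to +1/2 there is one state per orbital, so 40 states.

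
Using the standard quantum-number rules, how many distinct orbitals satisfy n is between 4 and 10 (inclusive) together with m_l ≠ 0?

322

Work shell by shell — for each n, count the (l, m_l) pairs that satisfy m_l ≠ 0:
n=4 → 12; n=5 → 20; n=6 → 30; n=7 → 42; n=8 → 56; n=9 → 72; n=10 → 90.
Total orbitals: 12 + 20 + 30 + 42 + 56 + 72 + 90 = 322.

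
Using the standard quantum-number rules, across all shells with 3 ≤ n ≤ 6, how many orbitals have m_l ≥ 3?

10

Work shell by shell — for each n, count the (l, m_l) pairs that satisfy m_l ≥ 3:
n=4 → 1; n=5 → 3; n=6 → 6.
Total orbitals: 1 + 3 + 6 = 10.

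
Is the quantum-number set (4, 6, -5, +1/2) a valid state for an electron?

The orbital quantum number must satisfy 0 ≤ l ≤ n−1. With n = 4 the allowed l values are 0, 1, 2, 3, so l = 6 is out of range.

Not allowed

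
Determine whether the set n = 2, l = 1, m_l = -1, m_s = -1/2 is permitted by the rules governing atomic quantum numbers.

n = 2 is a positive integer. l = 1 satisfies 0 ≤ l ≤ n−1 = 1. m_l = -1 lies in the range −l … +l (here −1 … 1). m_s = -1/2 is one of ±1/2.
All four constraints are satisfied.

Allowed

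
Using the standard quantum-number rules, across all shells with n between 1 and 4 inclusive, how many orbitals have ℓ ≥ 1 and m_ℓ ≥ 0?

16

For each n in the range, tally the orbitals obeying ℓ ≥ 1 and m_ℓ ≥ 0:
n=2 → 2; n=3 → 5; n=4 → 9.
Total orbitals: 2 + 5 + 9 = 16.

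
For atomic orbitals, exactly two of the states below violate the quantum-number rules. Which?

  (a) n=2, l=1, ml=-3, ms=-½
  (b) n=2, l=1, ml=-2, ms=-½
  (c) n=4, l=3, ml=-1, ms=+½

(a) and (b)

(a) has |ml| = 3 > l = 1, violating −l ≤ ml ≤ l.
(b) has |ml| = 2 > l = 1, violating −l ≤ ml ≤ l.
The remaining set (c) satisfies all four rules.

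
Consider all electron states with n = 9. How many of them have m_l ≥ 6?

The n = 9 shell has l = 0 through 8; check each.
The (l, m_l) pairs meeting m_l ≥ 6 give: l=6 → 1; l=7 → 2; l=8 → 3.
Orbitals: 1 + 2 + 3 = 6. Each orbital carries two spin states, so 6 × 2 = 12 states.

12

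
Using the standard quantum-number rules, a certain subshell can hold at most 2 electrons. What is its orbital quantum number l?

l = 0

2(2l+1) = 2 ⇒ 2l+1 = 1 ⇒ l = 0.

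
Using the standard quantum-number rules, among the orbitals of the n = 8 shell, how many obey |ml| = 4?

Per l-value: l=4 → 2; l=5 → 2; l=6 → 2; l=7 → 2.
Total orbitals: 2 + 2 + 2 + 2 = 8.

8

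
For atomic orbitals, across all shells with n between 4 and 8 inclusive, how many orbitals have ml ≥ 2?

Go shell by shell, enumerating (l, ml) with ml ≥ 2:
n=4 → 3; n=5 → 6; n=6 → 10; n=7 → 15; n=8 → 21.
Total orbitals: 3 + 6 + 10 + 15 + 21 = 55.

55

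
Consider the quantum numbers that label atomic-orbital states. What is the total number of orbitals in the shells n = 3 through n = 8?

Shell n has n² orbitals: 3²=9 + 4²=16 + 5²=25 + 6²=36 + 7²=49 + 8²=64 = 199 orbitals.

199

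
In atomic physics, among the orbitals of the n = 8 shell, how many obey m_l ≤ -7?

The n = 8 shell has l = 0 through 7; check each.
Orbitals with m_l ≤ -7, by l: l=7 → 1.
Total orbitals: 1.

1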